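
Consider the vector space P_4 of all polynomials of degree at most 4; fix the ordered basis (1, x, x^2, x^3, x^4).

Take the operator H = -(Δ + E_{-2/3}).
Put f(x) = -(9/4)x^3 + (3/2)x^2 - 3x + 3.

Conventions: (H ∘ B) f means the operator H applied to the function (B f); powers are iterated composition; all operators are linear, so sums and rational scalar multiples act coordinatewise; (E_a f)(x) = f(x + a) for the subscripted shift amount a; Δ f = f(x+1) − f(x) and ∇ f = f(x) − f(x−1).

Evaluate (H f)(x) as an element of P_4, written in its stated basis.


Δ f = -(27/4)x^2 - (15/4)x - 15/4
E_{-2/3} f = -(9/4)x^3 + 6x^2 - 8x + 19/3
(Δ + E_{-2/3}) f = -(9/4)x^3 - (3/4)x^2 - (47/4)x + 31/12
(-(Δ + E_{-2/3})) f = (9/4)x^3 + (3/4)x^2 + (47/4)x - 31/12

the result is g(x) = (9/4)x^3 + (3/4)x^2 + (47/4)x - 31/12


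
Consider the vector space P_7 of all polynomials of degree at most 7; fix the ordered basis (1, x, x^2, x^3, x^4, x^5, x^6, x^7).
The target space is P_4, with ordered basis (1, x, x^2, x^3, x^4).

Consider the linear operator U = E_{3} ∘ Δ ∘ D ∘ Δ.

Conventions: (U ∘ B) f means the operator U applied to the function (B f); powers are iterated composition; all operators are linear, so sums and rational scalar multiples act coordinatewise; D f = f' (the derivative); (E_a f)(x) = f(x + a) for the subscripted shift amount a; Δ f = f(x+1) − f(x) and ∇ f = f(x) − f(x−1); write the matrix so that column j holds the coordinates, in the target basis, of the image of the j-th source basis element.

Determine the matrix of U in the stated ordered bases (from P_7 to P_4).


the matrix is [[0, 0, 0, 6, 96, 970, 7920, 57134]; [0, 0, 0, 0, 24, 480, 5820, 55440]; [0, 0, 0, 0, 0, 60, 1440, 20370]; [0, 0, 0, 0, 0, 0, 120, 3360]; [0, 0, 0, 0, 0, 0, 0, 210]] (rows listed top to bottom)

image of 1: 0
image of x: 0
image of x^2: 0
image of x^3: 6
image of x^4: 24x + 96
image of x^5: 60x^2 + 480x + 970
image of x^6: 120x^3 + 1440x^2 + 5820x + 7920
image of x^7: 210x^4 + 3360x^3 + 20370x^2 + 55440x + 57134
each image's coordinates form column j of the matrix


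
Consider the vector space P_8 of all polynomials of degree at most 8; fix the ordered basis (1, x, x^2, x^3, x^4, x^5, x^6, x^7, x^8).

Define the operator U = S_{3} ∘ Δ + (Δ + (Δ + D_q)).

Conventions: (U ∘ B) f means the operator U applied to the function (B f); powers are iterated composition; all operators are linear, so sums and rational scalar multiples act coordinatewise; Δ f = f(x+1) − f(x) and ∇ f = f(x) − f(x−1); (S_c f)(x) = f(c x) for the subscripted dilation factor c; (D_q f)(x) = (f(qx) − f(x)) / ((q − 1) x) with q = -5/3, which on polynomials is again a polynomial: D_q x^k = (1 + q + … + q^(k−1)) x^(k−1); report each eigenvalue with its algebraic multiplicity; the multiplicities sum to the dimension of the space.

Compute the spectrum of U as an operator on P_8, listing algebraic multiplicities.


image of 1: 0
image of x: 4
image of x^2: (28/3)x + 3
image of x^3: (316/9)x^2 + 15x + 3
image of x^4: (3064/27)x^3 + 66x^2 + 20x + 3
image of x^5: (34036/81)x^4 + 290x^3 + 110x^2 + 25x + 3
image of x^6: (355348/243)x^5 + 1245x^4 + 580x^3 + 165x^2 + 30x + 3
image of x^7: (3740332/729)x^6 + 5145x^5 + 2905x^4 + 1015x^3 + 231x^2 + 35x + 3
image of x^8: (38250736/2187)x^7 + 20468x^6 + 13720x^5 + 5810x^4 + 1624x^3 + 308x^2 + 40x + 3
the matrix is upper triangular; its diagonal is (0, 0, 0, 0, 0, 0, 0, 0, 0)
for a triangular matrix the eigenvalues are the diagonal entries, with algebraic multiplicity their repetition count

λ = 0 (multiplicity 9)


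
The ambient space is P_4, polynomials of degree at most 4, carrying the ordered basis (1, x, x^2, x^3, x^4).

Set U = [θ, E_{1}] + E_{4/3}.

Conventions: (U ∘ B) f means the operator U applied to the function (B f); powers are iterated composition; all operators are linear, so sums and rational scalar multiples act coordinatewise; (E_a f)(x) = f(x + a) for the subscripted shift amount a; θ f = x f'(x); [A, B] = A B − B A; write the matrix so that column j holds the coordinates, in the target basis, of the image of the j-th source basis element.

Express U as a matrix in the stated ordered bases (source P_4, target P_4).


image of 1: 1
image of x: x + 1/3
image of x^2: x^2 + (2/3)x - 2/9
image of x^3: x^3 + x^2 - (2/3)x - 17/27
image of x^4: x^4 + (4/3)x^3 - (4/3)x^2 - (68/27)x - 68/81
each image's coordinates form column j of the matrix

the matrix is [[1, 1/3, -2/9, -17/27, -68/81]; [0, 1, 2/3, -2/3, -68/27]; [0, 0, 1, 1, -4/3]; [0, 0, 0, 1, 4/3]; [0, 0, 0, 0, 1]] (rows listed top to bottom)


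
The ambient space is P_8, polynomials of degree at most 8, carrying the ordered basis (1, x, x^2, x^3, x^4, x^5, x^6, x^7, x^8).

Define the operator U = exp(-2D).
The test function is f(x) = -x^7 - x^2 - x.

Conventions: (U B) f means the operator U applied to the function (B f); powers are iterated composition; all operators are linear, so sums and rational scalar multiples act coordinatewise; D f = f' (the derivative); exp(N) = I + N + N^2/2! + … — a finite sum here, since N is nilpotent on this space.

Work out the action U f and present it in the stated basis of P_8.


the result is g(x) = -x^7 + 14x^6 - 84x^5 + 280x^4 - 560x^3 + 671x^2 - 445x + 126

order-1 term: 14x^6 + 4x + 2
order-2 term: -84x^5 - 4
order-3 term: 280x^4
order-4 term: -560x^3
order-5 term: 672x^2
order-6 term: -448x
order-7 term: 128
the series for exp(-2D) f terminates at order 7
exp(-2D) f = -x^7 + 14x^6 - 84x^5 + 280x^4 - 560x^3 + 671x^2 - 445x + 126


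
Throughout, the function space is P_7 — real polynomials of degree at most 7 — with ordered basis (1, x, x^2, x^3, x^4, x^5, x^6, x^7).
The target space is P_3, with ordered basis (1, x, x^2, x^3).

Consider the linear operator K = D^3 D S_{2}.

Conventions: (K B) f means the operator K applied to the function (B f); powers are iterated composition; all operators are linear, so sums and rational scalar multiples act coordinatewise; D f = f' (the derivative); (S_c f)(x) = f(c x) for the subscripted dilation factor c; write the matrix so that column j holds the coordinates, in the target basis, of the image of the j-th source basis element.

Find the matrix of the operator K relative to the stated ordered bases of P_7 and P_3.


the matrix is [[0, 0, 0, 0, 384, 0, 0, 0]; [0, 0, 0, 0, 0, 3840, 0, 0]; [0, 0, 0, 0, 0, 0, 23040, 0]; [0, 0, 0, 0, 0, 0, 0, 107520]] (rows listed top to bottom)

image of 1: 0
image of x: 0
image of x^2: 0
image of x^3: 0
image of x^4: 384
image of x^5: 3840x
image of x^6: 23040x^2
image of x^7: 107520x^3
each image's coordinates form column j of the matrix


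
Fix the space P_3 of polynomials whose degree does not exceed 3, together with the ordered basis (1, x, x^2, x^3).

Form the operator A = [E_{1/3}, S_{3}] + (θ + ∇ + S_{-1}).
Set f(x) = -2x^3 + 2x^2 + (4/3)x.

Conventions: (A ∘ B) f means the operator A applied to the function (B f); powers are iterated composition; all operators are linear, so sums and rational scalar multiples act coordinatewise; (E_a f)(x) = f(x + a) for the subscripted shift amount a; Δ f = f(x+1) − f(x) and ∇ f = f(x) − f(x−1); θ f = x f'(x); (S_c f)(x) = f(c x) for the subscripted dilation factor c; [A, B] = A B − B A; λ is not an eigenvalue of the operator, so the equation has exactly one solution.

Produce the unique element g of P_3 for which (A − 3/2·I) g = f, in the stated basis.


g(x) = -4x^3 + (172/3)x^2 + (1936/9)x + 18592/27

write g with unknown coordinates in the stated basis and equate coefficients in (A − 3/2·I) g = f
solving from the highest basis element down gives g = -4x^3 + (172/3)x^2 + (1936/9)x + 18592/27
check: A g = -8x^3 + 88x^2 + 324x + 9296/9
so A g − 3/2·g = -2x^3 + 2x^2 + (4/3)x = f ✓


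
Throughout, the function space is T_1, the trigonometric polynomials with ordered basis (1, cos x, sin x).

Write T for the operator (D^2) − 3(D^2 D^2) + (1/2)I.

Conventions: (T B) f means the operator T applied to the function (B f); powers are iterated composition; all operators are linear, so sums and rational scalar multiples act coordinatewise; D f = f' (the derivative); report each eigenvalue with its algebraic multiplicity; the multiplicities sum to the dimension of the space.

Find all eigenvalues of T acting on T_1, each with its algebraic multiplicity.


λ = -7/2 (multiplicity 2), λ = 1/2 (multiplicity 1)

image of 1: 1/2
image of cos x: -(7/2)cos x
image of sin x: -(7/2)sin x
the matrix is diagonal; its diagonal is (1/2, -7/2, -7/2)
for a triangular matrix the eigenvalues are the diagonal entries, with algebraic multiplicity their repetition count


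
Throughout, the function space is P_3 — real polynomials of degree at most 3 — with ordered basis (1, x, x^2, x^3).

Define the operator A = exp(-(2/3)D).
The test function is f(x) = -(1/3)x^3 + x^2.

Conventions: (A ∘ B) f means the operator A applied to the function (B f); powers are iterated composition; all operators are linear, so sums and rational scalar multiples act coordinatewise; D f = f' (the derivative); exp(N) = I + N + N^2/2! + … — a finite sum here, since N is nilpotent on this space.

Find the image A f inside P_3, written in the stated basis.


g(x) = -(1/3)x^3 + (5/3)x^2 - (16/9)x + 44/81

order-1 term: (2/3)x^2 - (4/3)x
order-2 term: -(4/9)x + 4/9
order-3 term: 8/81
the series for exp(-(2/3)D) f terminates at order 3
exp(-(2/3)D) f = -(1/3)x^3 + (5/3)x^2 - (16/9)x + 44/81


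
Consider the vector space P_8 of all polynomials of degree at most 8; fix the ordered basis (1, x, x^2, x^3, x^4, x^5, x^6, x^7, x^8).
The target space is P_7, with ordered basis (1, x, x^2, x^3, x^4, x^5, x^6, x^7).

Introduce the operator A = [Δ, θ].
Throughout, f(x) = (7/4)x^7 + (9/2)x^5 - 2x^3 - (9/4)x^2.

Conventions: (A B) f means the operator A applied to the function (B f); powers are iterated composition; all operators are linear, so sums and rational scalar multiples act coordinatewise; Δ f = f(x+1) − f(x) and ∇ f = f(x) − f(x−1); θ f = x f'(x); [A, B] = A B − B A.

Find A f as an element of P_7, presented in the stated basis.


θ f = (49/4)x^7 + (45/2)x^5 - 6x^3 - (9/2)x^2
Δ θ f = (343/4)x^6 + (1029/4)x^5 + (2165/4)x^4 + (2615/4)x^3 + (1857/4)x^2 + (685/4)x + 97/4
Δ f = (49/4)x^6 + (147/4)x^5 + (335/4)x^4 + (425/4)x^3 + (303/4)x^2 + (97/4)x + 2
θ Δ f = (147/2)x^6 + (735/4)x^5 + 335x^4 + (1275/4)x^3 + (303/2)x^2 + (97/4)x
[Δ, θ] f = (49/4)x^6 + (147/2)x^5 + (825/4)x^4 + 335x^3 + (1251/4)x^2 + 147x + 97/4

the result is g(x) = (49/4)x^6 + (147/2)x^5 + (825/4)x^4 + 335x^3 + (1251/4)x^2 + 147x + 97/4


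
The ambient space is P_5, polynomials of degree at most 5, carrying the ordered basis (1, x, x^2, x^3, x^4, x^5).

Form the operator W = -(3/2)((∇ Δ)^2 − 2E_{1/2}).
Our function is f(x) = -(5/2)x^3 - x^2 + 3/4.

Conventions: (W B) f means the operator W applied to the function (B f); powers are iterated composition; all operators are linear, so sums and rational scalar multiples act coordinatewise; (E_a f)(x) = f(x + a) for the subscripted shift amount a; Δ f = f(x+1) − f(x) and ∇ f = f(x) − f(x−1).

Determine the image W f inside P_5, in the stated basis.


g(x) = -(15/2)x^3 - (57/4)x^2 - (69/8)x + 9/16

Δ f = -(15/2)x^2 - (19/2)x - 7/2
∇ Δ f = -15x - 2
Δ (∇ Δ) f = -15
∇ Δ (∇ Δ) f = 0
E_{1/2} f = -(5/2)x^3 - (19/4)x^2 - (23/8)x + 3/16
(-2E_{1/2}) f = 5x^3 + (19/2)x^2 + (23/4)x - 3/8
((∇ Δ)^2 − 2E_{1/2}) f = 5x^3 + (19/2)x^2 + (23/4)x - 3/8
(-(3/2)((∇ Δ)^2 − 2E_{1/2})) f = -(15/2)x^3 - (57/4)x^2 - (69/8)x + 9/16


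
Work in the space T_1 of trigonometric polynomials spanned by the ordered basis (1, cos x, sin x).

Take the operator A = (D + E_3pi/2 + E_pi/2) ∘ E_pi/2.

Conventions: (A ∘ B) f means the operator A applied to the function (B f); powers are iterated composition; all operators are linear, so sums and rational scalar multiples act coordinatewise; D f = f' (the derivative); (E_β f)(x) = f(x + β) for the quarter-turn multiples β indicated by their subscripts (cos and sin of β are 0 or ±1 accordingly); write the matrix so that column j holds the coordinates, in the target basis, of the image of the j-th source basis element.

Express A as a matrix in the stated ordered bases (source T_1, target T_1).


the matrix is [[2, 0, 0]; [0, -1, 0]; [0, 0, -1]] (rows listed top to bottom)

image of 1: 2
image of cos x: -cos x
image of sin x: -sin x
each image's coordinates form column j of the matrix


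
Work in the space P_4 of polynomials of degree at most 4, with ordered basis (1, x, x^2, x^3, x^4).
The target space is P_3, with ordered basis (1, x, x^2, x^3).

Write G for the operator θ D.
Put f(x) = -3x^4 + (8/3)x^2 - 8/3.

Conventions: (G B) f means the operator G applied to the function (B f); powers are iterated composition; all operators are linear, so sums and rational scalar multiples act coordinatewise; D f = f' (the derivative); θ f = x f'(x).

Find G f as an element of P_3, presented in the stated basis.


the image equals g(x) = -36x^3 + (16/3)x

D f = -12x^3 + (16/3)x
θ D f = -36x^3 + (16/3)x


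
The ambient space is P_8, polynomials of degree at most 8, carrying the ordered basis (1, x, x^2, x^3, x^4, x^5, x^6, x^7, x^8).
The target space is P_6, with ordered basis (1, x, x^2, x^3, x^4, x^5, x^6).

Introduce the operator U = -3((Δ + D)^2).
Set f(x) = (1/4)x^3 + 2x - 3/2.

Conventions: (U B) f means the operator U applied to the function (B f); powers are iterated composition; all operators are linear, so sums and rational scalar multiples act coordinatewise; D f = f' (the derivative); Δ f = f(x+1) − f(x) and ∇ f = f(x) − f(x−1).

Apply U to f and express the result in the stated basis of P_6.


g(x) = -18x - 9

Δ f = (3/4)x^2 + (3/4)x + 9/4
D f = (3/4)x^2 + 2
(Δ + D) f = (3/2)x^2 + (3/4)x + 17/4
Δ (Δ + D) f = 3x + 9/4
D (Δ + D) f = 3x + 3/4
(Δ + D) (Δ + D) f = 6x + 3
(-3((Δ + D)^2)) f = -18x - 9


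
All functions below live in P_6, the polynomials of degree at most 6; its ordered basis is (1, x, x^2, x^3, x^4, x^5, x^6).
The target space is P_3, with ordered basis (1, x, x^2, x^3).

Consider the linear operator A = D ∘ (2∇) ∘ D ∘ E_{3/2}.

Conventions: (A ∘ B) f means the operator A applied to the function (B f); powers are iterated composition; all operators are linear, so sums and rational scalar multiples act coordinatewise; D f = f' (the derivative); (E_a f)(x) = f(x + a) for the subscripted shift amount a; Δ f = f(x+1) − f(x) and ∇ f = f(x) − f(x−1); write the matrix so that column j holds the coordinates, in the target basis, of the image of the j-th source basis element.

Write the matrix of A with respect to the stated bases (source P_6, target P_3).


image of 1: 0
image of x: 0
image of x^2: 0
image of x^3: 12
image of x^4: 48x + 48
image of x^5: 120x^2 + 240x + 130
image of x^6: 240x^3 + 720x^2 + 780x + 300
each image's coordinates form column j of the matrix

the matrix is [[0, 0, 0, 12, 48, 130, 300]; [0, 0, 0, 0, 48, 240, 780]; [0, 0, 0, 0, 0, 120, 720]; [0, 0, 0, 0, 0, 0, 240]] (rows listed top to bottom)


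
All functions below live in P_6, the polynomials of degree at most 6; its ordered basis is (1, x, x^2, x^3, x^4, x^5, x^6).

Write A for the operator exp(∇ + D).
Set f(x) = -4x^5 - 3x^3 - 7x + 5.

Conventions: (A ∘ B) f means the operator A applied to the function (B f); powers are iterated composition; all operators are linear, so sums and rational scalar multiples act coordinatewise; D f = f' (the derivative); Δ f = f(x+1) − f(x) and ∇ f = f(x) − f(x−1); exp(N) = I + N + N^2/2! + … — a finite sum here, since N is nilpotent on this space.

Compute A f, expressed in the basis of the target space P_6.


the image equals g(x) = -4x^5 - 40x^4 - 123x^3 - 138x^2 - 74x - 30

order-1 term: -40x^4 + 40x^3 - 58x^2 + 29x - 21
order-2 term: -160x^3 + 240x^2 - 256x + 98
order-3 term: -320x^2 + 480x - 304
order-4 term: -320x + 320
order-5 term: -128
the series for exp(∇ + D) f terminates at order 5
exp(∇ + D) f = -4x^5 - 40x^4 - 123x^3 - 138x^2 - 74x - 30


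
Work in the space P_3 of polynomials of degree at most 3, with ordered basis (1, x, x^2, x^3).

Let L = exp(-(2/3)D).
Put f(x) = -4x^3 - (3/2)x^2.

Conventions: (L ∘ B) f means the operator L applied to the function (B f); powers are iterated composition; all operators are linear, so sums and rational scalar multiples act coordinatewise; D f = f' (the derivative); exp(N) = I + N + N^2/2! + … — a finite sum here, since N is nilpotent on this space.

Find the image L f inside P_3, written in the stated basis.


order-1 term: 8x^2 + 2x
order-2 term: -(16/3)x - 2/3
order-3 term: 32/27
the series for exp(-(2/3)D) f terminates at order 3
exp(-(2/3)D) f = -4x^3 + (13/2)x^2 - (10/3)x + 14/27

the image equals g(x) = -4x^3 + (13/2)x^2 - (10/3)x + 14/27


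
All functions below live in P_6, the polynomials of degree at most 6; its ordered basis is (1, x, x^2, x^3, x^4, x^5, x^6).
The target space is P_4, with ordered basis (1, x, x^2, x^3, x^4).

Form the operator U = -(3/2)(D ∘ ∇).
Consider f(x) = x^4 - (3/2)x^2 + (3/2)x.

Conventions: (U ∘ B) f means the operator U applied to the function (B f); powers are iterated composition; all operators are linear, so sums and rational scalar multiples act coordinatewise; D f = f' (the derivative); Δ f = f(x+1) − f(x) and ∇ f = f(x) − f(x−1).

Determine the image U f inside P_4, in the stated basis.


the image equals g(x) = -18x^2 + 18x - 3/2

∇ f = 4x^3 - 6x^2 + x + 2
D ∇ f = 12x^2 - 12x + 1
(-(3/2)(D ∘ ∇)) f = -18x^2 + 18x - 3/2


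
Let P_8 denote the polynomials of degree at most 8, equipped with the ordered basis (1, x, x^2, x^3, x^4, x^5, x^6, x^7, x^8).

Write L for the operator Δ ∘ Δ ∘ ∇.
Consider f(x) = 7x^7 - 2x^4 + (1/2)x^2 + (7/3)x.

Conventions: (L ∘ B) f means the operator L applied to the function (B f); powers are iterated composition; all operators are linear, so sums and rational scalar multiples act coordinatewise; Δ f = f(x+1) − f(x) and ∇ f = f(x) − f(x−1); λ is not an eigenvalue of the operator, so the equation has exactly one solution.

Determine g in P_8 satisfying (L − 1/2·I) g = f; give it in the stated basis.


write g with unknown coordinates in the stated basis and equate coefficients in (L − 1/2·I) g = f
solving from the highest basis element down gives g = -14x^7 - 5876x^4 - 11760x^3 - 17641x^2 - (881438/3)x - 285672
check: L g = -2940x^4 - 5880x^3 - 8820x^2 - 146904x - 142836
so L g − 1/2·g = 7x^7 - 2x^4 + (1/2)x^2 + (7/3)x = f ✓

the result is g(x) = -14x^7 - 5876x^4 - 11760x^3 - 17641x^2 - (881438/3)x - 285672


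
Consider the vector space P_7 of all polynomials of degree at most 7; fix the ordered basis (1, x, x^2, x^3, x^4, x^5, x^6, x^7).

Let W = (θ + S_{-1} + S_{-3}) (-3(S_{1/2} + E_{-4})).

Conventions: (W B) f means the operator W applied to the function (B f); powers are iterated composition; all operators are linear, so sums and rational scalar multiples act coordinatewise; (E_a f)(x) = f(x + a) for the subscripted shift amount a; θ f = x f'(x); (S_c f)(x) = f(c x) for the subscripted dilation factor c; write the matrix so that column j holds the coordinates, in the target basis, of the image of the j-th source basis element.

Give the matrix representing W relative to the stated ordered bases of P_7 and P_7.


image of 1: -12
image of x: (27/2)x + 24
image of x^2: -45x^2 - 72x - 96
image of x^3: (675/8)x^3 + 432x^2 + 432x + 384
image of x^4: -(2193/8)x^4 - 1200x^3 - 3456x^2 - 2304x - 1536
image of x^5: (23661/32)x^5 + 5160x^4 + 12000x^3 + 23040x^2 + 11520x + 6144
image of x^6: -(4485/2)x^6 - 17208x^5 - 61920x^4 - 96000x^3 - 138240x^2 - 55296x - 24576
image of x^7: (844047/128)x^7 + 61824x^6 + 240912x^5 + 577920x^4 + 672000x^3 + 774144x^2 + 258048x + 98304
each image's coordinates form column j of the matrix

the matrix is [[-12, 24, -96, 384, -1536, 6144, -24576, 98304]; [0, 27/2, -72, 432, -2304, 11520, -55296, 258048]; [0, 0, -45, 432, -3456, 23040, -138240, 774144]; [0, 0, 0, 675/8, -1200, 12000, -96000, 672000]; [0, 0, 0, 0, -2193/8, 5160, -61920, 577920]; [0, 0, 0, 0, 0, 23661/32, -17208, 240912]; [0, 0, 0, 0, 0, 0, -4485/2, 61824]; [0, 0, 0, 0, 0, 0, 0, 844047/128]] (rows listed top to bottom)


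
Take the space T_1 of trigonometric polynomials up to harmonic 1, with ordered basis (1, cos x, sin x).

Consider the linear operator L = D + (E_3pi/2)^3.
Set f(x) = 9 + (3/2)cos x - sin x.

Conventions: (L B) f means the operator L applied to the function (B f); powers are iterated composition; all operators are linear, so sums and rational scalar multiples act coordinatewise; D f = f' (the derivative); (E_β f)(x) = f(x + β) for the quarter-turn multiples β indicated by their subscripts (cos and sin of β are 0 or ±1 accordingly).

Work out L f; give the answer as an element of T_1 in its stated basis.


D f = -cos x - (3/2)sin x
E_3pi/2 f = 9 + cos x + (3/2)sin x
E_3pi/2 E_3pi/2 f = 9 - (3/2)cos x + sin x
E_3pi/2 E_3pi/2 E_3pi/2 f = 9 - cos x - (3/2)sin x
(D + (E_3pi/2)^3) f = 9 - 2cos x - 3sin x

the image equals g(x) = 9 - 2cos x - 3sin x


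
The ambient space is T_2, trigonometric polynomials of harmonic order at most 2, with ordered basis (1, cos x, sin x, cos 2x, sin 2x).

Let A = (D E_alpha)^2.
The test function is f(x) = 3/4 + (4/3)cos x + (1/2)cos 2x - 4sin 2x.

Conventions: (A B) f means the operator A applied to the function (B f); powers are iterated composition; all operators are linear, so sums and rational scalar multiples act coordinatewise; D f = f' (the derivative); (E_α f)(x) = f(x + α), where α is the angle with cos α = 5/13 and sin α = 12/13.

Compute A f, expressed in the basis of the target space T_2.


E_alpha f = 3/4 + (20/39)cos x - (16/13)sin x - (83/26)cos 2x + (32/13)sin 2x
D E_alpha f = -(16/13)cos x - (20/39)sin x + (64/13)cos 2x + (83/13)sin 2x
E_alpha (D E_alpha) f = -(160/169)cos x + (476/507)sin x + (2344/2197)cos 2x - (17557/2197)sin 2x
D E_alpha (D E_alpha) f = (476/507)cos x + (160/169)sin x - (35114/2197)cos 2x - (4688/2197)sin 2x

the image equals g(x) = (476/507)cos x + (160/169)sin x - (35114/2197)cos 2x - (4688/2197)sin 2x


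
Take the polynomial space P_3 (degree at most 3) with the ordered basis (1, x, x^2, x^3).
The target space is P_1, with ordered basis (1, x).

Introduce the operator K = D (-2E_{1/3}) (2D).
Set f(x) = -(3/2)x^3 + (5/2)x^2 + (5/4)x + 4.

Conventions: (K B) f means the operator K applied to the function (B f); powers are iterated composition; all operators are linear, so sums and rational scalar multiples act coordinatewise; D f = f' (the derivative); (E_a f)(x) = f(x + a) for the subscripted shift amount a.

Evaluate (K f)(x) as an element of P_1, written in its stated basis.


g(x) = 36x - 8

D f = -(9/2)x^2 + 5x + 5/4
(2D) f = -9x^2 + 10x + 5/2
E_{1/3} (2D) f = -9x^2 + 4x + 29/6
(-2E_{1/3}) (2D) f = 18x^2 - 8x - 29/3
D (-2E_{1/3}) (2D) f = 36x - 8


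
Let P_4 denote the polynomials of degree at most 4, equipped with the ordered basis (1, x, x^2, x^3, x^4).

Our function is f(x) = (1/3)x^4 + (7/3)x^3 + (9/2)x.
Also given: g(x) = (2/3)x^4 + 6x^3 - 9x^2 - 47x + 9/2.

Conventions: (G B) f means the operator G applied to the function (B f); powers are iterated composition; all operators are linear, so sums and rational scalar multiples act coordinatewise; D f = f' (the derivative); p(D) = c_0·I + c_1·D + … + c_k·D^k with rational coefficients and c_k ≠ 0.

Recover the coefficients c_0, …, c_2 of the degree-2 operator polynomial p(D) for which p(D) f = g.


c_0 = 2, c_1 = 1, c_2 = -4

D^0 f = (1/3)x^4 + (7/3)x^3 + (9/2)x
D^1 f = (4/3)x^3 + 7x^2 + 9/2
D^2 f = 4x^2 + 14x
matching coefficients of g against c_0 f + c_1 Df + … from the top degree down determines the c_i
solution: c_0 = 2, c_1 = 1, c_2 = -4


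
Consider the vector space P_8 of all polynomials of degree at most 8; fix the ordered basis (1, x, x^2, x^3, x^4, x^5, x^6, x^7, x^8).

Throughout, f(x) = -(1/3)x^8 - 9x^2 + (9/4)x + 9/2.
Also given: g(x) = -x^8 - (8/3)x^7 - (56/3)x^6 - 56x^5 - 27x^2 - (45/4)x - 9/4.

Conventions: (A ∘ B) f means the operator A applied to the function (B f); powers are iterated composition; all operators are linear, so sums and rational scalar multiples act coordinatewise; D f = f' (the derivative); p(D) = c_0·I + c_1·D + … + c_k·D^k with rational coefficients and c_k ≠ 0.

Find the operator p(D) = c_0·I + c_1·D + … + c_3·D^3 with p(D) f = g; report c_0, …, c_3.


p(D) = 3·I + D + D^2 + (1/2)·D^3, i.e. c_0 = 3, c_1 = 1, c_2 = 1, c_3 = 1/2

D^0 f = -(1/3)x^8 - 9x^2 + (9/4)x + 9/2
D^1 f = -(8/3)x^7 - 18x + 9/4
D^2 f = -(56/3)x^6 - 18
D^3 f = -112x^5
matching coefficients of g against c_0 f + c_1 Df + … from the top degree down determines the c_i
solution: c_0 = 3, c_1 = 1, c_2 = 1, c_3 = 1/2


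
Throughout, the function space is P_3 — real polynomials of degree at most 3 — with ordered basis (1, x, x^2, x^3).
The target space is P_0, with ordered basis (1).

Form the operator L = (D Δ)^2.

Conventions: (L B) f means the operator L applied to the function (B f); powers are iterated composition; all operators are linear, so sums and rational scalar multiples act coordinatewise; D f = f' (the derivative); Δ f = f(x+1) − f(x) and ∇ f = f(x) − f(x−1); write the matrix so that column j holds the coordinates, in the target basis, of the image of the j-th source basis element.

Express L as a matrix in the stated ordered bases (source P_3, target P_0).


the matrix is [[0, 0, 0, 0]] (rows listed top to bottom)

image of 1: 0
image of x: 0
image of x^2: 0
image of x^3: 0
each image's coordinates form column j of the matrix


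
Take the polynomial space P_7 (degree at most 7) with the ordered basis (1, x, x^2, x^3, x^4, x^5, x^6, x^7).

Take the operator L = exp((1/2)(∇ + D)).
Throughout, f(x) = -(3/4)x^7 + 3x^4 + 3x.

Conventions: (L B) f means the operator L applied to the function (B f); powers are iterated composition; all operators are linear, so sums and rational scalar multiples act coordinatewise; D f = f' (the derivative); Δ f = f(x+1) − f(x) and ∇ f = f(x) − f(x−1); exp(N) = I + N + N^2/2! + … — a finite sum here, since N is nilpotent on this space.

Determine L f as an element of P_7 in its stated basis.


order-1 term: -(21/4)x^6 + (63/8)x^5 - (105/8)x^4 + (201/8)x^3 - (135/8)x^2 + (69/8)x + 9/8
order-2 term: -(63/4)x^5 + (315/8)x^4 - (1155/16)x^3 + (387/4)x^2 - (1065/16)x + 171/8
order-3 term: -(105/4)x^4 + (315/4)x^3 - (2205/16)x^2 + (4479/32)x - 1905/32
order-4 term: -(105/4)x^3 + (315/4)x^2 - (1785/16)x + 2091/32
order-5 term: -(63/4)x^2 + (315/8)x - 525/16
order-6 term: -(21/4)x + 63/8
order-7 term: -3/4
the series for exp((1/2)(∇ + D)) f terminates at order 7
exp((1/2)(∇ + D)) f = -(3/4)x^7 - (21/4)x^6 - (63/8)x^5 + 3x^4 + (87/16)x^3 + (81/16)x^2 + (243/32)x + 21/8

g(x) = -(3/4)x^7 - (21/4)x^6 - (63/8)x^5 + 3x^4 + (87/16)x^3 + (81/16)x^2 + (243/32)x + 21/8


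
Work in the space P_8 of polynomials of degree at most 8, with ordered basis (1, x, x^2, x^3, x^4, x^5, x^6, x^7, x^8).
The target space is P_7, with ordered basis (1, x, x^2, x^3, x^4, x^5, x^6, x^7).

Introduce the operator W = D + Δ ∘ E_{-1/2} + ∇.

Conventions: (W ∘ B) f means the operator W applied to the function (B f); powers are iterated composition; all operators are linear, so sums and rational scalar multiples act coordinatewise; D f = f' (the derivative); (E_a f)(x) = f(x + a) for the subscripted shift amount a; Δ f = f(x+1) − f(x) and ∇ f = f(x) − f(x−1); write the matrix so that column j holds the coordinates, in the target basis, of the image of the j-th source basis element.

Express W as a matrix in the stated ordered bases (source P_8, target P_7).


the matrix is [[0, 3, -1, 5/4, -1, 17/16, -1, 65/64, -1]; [0, 0, 6, -3, 5, -5, 51/8, -7, 65/8]; [0, 0, 0, 9, -6, 25/2, -15, 357/16, -28]; [0, 0, 0, 0, 12, -10, 25, -35, 119/2]; [0, 0, 0, 0, 0, 15, -15, 175/4, -70]; [0, 0, 0, 0, 0, 0, 18, -21, 70]; [0, 0, 0, 0, 0, 0, 0, 21, -28]; [0, 0, 0, 0, 0, 0, 0, 0, 24]] (rows listed top to bottom)

image of 1: 0
image of x: 3
image of x^2: 6x - 1
image of x^3: 9x^2 - 3x + 5/4
image of x^4: 12x^3 - 6x^2 + 5x - 1
image of x^5: 15x^4 - 10x^3 + (25/2)x^2 - 5x + 17/16
image of x^6: 18x^5 - 15x^4 + 25x^3 - 15x^2 + (51/8)x - 1
image of x^7: 21x^6 - 21x^5 + (175/4)x^4 - 35x^3 + (357/16)x^2 - 7x + 65/64
image of x^8: 24x^7 - 28x^6 + 70x^5 - 70x^4 + (119/2)x^3 - 28x^2 + (65/8)x - 1
each image's coordinates form column j of the matrix


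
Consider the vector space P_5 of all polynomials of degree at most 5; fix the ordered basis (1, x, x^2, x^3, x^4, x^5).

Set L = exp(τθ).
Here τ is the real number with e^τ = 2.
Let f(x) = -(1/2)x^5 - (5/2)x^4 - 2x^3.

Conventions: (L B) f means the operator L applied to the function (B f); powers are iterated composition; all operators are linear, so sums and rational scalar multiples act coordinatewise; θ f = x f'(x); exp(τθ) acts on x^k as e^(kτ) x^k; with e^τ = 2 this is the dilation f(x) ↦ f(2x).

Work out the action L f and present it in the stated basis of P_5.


exp(τθ) x^k = e^(kτ) x^k; with e^τ = 2 this sends x^k to 2^k x^k
x^3 ↦ 8 x^3
x^4 ↦ 16 x^4
x^5 ↦ 32 x^5
applying this coordinatewise to f: exp(τθ) f = -16x^5 - 40x^4 - 16x^3

the image equals g(x) = -16x^5 - 40x^4 - 16x^3


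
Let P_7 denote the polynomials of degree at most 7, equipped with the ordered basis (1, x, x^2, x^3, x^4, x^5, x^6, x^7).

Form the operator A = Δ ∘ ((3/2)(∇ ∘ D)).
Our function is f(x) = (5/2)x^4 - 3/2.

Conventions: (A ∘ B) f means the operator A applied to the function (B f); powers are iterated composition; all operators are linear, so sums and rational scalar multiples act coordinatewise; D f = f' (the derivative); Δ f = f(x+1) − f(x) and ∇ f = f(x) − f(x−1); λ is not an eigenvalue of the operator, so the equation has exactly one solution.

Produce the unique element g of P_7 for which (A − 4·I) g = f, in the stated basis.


write g with unknown coordinates in the stated basis and equate coefficients in (A − 4·I) g = f
solving from the highest basis element down gives g = -(5/8)x^4 - (45/8)x + 3/8
check: A g = -(45/2)x
so A g − 4·g = (5/2)x^4 - 3/2 = f ✓

the image equals g(x) = -(5/8)x^4 - (45/8)x + 3/8


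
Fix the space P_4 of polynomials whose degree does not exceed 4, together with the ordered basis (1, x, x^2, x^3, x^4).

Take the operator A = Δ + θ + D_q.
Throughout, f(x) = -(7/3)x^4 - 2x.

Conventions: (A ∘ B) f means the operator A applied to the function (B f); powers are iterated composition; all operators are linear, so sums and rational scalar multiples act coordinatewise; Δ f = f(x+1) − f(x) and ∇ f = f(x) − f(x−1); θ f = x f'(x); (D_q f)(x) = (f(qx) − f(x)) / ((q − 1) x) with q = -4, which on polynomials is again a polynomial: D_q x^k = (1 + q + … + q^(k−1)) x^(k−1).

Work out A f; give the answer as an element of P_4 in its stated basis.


the image equals g(x) = -(28/3)x^4 + (329/3)x^3 - 14x^2 - (34/3)x - 19/3

Δ f = -(28/3)x^3 - 14x^2 - (28/3)x - 13/3
θ f = -(28/3)x^4 - 2x
D_q f = 119x^3 - 2
(Δ + θ + D_q) f = -(28/3)x^4 + (329/3)x^3 - 14x^2 - (34/3)x - 19/3


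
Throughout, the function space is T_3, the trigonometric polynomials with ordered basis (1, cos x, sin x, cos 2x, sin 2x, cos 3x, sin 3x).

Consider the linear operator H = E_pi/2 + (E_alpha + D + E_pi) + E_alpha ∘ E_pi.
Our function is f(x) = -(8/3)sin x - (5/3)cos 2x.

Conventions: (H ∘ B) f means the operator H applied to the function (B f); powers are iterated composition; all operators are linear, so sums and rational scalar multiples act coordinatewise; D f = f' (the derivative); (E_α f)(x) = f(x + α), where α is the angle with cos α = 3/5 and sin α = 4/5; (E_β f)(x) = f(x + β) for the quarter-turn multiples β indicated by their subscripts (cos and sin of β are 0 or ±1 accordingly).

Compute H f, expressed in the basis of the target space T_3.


the result is g(x) = -(16/3)cos x + (8/3)sin x + (14/15)cos 2x + (98/15)sin 2x

E_pi/2 f = -(8/3)cos x + (5/3)cos 2x
E_alpha f = -(32/15)cos x - (8/5)sin x + (7/15)cos 2x + (8/5)sin 2x
D f = -(8/3)cos x + (10/3)sin 2x
E_pi f = (8/3)sin x - (5/3)cos 2x
(E_alpha + D + E_pi) f = -(24/5)cos x + (16/15)sin x - (6/5)cos 2x + (74/15)sin 2x
E_pi f = (8/3)sin x - (5/3)cos 2x
E_alpha E_pi f = (32/15)cos x + (8/5)sin x + (7/15)cos 2x + (8/5)sin 2x
(E_pi/2 + (E_alpha + D + E_pi) + E_alpha ∘ E_pi) f = -(16/3)cos x + (8/3)sin x + (14/15)cos 2x + (98/15)sin 2x


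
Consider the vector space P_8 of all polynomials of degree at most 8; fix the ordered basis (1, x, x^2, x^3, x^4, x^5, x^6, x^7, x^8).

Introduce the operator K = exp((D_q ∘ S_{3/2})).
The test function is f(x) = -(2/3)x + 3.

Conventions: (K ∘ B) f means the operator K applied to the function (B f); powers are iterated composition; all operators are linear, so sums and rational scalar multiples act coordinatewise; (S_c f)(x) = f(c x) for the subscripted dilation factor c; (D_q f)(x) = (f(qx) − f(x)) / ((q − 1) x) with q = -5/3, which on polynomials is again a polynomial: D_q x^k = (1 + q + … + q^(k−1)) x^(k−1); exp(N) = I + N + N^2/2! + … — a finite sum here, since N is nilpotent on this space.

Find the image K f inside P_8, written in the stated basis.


order-1 term: -1
the series for exp((D_q ∘ S_{3/2})) f terminates at order 1
exp((D_q ∘ S_{3/2})) f = -(2/3)x + 2

the result is g(x) = -(2/3)x + 2


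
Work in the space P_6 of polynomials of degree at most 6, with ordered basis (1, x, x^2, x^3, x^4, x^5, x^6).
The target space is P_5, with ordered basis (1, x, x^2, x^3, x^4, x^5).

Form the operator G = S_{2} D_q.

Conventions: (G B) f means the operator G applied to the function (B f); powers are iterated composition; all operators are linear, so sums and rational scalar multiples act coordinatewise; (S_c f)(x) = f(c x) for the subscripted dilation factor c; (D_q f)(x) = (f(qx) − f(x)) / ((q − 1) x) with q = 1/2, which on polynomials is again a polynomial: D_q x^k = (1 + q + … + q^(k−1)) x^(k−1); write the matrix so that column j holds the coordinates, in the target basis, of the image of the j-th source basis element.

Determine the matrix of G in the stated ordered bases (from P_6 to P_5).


image of 1: 0
image of x: 1
image of x^2: 3x
image of x^3: 7x^2
image of x^4: 15x^3
image of x^5: 31x^4
image of x^6: 63x^5
each image's coordinates form column j of the matrix

the matrix is [[0, 1, 0, 0, 0, 0, 0]; [0, 0, 3, 0, 0, 0, 0]; [0, 0, 0, 7, 0, 0, 0]; [0, 0, 0, 0, 15, 0, 0]; [0, 0, 0, 0, 0, 31, 0]; [0, 0, 0, 0, 0, 0, 63]] (rows listed top to bottom)


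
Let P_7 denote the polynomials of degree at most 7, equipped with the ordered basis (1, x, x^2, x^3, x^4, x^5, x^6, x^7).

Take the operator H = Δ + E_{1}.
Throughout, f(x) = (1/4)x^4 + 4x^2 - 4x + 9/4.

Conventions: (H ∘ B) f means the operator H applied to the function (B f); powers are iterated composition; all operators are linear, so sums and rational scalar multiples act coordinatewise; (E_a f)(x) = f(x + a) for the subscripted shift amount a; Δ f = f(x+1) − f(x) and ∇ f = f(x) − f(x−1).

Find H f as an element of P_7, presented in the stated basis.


g(x) = (1/4)x^4 + 2x^3 + 7x^2 + 14x + 11/4

Δ f = x^3 + (3/2)x^2 + 9x + 1/4
E_{1} f = (1/4)x^4 + x^3 + (11/2)x^2 + 5x + 5/2
(Δ + E_{1}) f = (1/4)x^4 + 2x^3 + 7x^2 + 14x + 11/4


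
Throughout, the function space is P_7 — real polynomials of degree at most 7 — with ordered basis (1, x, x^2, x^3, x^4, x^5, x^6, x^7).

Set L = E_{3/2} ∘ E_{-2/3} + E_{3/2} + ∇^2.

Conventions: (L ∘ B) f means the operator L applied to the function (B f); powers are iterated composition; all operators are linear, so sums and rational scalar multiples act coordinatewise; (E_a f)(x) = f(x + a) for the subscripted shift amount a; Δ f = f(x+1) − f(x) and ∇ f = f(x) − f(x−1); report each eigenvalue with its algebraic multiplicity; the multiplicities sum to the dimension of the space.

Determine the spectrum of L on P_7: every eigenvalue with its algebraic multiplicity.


image of 1: 2
image of x: 2x + 7/3
image of x^2: 2x^2 + (14/3)x + 89/18
image of x^3: 2x^3 + 7x^2 + (89/6)x - 221/108
image of x^4: 2x^4 + (28/3)x^3 + (89/3)x^2 - (221/27)x + 12665/648
image of x^5: 2x^5 + (35/3)x^4 + (445/9)x^3 - (1105/54)x^2 + (63325/648)x - 85553/3888
image of x^6: 2x^6 + 14x^5 + (445/6)x^4 - (1105/27)x^3 + (63325/216)x^2 - (85553/648)x + 1719869/23328
image of x^7: 2x^7 + (49/3)x^6 + (623/6)x^5 - (7735/108)x^4 + (443275/648)x^3 - (598871/1296)x^2 + (12039083/23328)x - 15205421/139968
the matrix is upper triangular; its diagonal is (2, 2, 2, 2, 2, 2, 2, 2)
for a triangular matrix the eigenvalues are the diagonal entries, with algebraic multiplicity their repetition count

λ = 2 (multiplicity 8)


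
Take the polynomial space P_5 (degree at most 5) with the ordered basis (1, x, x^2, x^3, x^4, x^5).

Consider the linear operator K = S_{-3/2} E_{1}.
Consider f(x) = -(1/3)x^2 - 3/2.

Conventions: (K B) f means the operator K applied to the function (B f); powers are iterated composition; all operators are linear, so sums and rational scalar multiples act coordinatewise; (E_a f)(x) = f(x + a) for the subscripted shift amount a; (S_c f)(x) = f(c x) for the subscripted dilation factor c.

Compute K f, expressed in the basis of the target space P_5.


E_{1} f = -(1/3)x^2 - (2/3)x - 11/6
S_{-3/2} E_{1} f = -(3/4)x^2 + x - 11/6

the image equals g(x) = -(3/4)x^2 + x - 11/6


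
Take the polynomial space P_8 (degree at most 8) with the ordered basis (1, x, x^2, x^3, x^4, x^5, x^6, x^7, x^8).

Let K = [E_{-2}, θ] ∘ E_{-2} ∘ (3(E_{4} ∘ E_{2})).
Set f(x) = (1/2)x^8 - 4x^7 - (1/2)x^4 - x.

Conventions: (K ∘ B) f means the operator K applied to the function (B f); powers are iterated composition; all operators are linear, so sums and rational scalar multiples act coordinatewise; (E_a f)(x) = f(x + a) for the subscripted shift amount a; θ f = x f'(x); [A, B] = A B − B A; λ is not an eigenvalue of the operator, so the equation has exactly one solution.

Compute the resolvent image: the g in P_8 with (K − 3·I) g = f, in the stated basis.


write g with unknown coordinates in the stated basis and equate coefficients in (K − 3·I) g = f
solving from the highest basis element down gives g = -(1/6)x^8 + 4x^7 - (56/3)x^6 - 224x^5 + (11201/6)x^4 + (13436/3)x^3 - 56448x^2 + 19131x + 226122
check: K g = 8x^7 - 56x^6 - 672x^5 + 5600x^4 + 13436x^3 - 169344x^2 + 57392x + 678366
so K g − 3·g = (1/2)x^8 - 4x^7 - (1/2)x^4 - x = f ✓

g(x) = -(1/6)x^8 + 4x^7 - (56/3)x^6 - 224x^5 + (11201/6)x^4 + (13436/3)x^3 - 56448x^2 + 19131x + 226122


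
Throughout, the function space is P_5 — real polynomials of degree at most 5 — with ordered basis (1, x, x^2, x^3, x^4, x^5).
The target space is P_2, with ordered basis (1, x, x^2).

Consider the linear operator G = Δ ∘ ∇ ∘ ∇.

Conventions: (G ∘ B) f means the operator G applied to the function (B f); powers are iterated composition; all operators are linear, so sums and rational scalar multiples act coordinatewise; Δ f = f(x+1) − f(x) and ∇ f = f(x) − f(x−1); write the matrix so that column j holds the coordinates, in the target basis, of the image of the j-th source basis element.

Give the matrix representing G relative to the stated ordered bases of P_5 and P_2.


the matrix is [[0, 0, 0, 6, -12, 30]; [0, 0, 0, 0, 24, -60]; [0, 0, 0, 0, 0, 60]] (rows listed top to bottom)

image of 1: 0
image of x: 0
image of x^2: 0
image of x^3: 6
image of x^4: 24x - 12
image of x^5: 60x^2 - 60x + 30
each image's coordinates form column j of the matrix


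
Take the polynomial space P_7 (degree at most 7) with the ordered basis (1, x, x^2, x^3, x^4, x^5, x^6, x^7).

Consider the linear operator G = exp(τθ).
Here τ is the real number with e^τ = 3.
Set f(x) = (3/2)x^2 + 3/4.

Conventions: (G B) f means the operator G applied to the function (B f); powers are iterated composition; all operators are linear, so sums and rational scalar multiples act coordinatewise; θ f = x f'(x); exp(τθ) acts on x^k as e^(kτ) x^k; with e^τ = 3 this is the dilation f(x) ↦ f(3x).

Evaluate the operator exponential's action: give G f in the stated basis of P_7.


exp(τθ) x^k = e^(kτ) x^k; with e^τ = 3 this sends x^k to 3^k x^k
x^2 ↦ 9 x^2
applying this coordinatewise to f: exp(τθ) f = (27/2)x^2 + 3/4

g(x) = (27/2)x^2 + 3/4
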